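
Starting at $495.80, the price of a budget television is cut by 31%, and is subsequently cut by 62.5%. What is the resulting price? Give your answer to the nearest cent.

$128.29

Apply the 31% decrease: $495.80 × 0.69 = $342.102.
62.5% decrease: $342.102 × 0.375 = $128.28825 ≈ $128.29.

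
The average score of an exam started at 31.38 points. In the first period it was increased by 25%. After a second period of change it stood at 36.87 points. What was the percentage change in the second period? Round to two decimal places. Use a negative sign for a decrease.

After the first period: 31.38 × 1.25 = 39.225.
Second-period multiplier: 36.87 ÷ 39.225 ≈ 0.939962.
That is a change of -6.00%.

-6.00%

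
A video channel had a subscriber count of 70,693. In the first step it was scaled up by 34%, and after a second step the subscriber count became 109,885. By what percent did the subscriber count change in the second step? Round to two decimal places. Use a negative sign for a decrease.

After the first step: 70,693 × 1.34 = 94728.62.
Second-step multiplier: 109,885 ÷ 94728.62 ≈ 1.159998.
That is a change of 16.00%.

16.00%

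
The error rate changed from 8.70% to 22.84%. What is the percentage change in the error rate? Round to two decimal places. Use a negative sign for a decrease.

The change is 22.84 − 8.70 = 14.14 percentage points.
Relative to the original 8.70%, that is 14.14 ÷ 8.70 ≈ 162.53%.

162.53%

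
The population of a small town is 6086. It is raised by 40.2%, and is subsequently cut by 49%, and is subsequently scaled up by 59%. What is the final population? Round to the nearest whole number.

6919

Each change multiplies by a factor: 1.402 × 0.51 × 1.59 = 1.1368818.
6086 × 1.1368818 = 6919.0626348 ≈ 6919.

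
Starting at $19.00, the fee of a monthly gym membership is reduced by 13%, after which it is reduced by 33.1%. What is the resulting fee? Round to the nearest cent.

13% decrease: $19.00 × 0.87 = $16.53.
After the 33.1% decrease: $16.53 × 0.669 = $11.05857 ≈ $11.06.

$11.06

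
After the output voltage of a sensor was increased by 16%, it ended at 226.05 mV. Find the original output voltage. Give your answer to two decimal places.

The overall multiplier applied was 1.16.
So the original output voltage was 226.05 ÷ 1.16 ≈ 194.87 mV.

194.87 mV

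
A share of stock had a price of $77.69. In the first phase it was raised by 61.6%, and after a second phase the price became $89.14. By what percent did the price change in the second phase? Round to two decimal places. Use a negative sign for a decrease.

After the first phase: $77.69 × 1.616 = $125.54704.
Second-phase multiplier: $89.14 ÷ $125.54704 ≈ 0.710013.
That is a change of -29.00%.

-29.00%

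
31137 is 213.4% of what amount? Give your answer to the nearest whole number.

14591

31137 ÷ 2.134 ≈ 14591.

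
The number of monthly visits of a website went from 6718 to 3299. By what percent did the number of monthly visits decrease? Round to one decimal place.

Change: 3299 − 6718 = -3419.
Relative to the original: -3419 ÷ 6718 ≈ -50.9%.
So the number of monthly visits decreased by 50.9%.

50.9%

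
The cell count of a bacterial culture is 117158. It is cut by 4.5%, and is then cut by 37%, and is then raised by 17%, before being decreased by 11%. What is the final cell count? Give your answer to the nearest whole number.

4.5% decrease: 117158 × 0.955 = 111885.89.
After the 37% decrease: 111885.89 × 0.63 = 70488.1107.
Apply the 17% increase: 70488.1107 × 1.17 = 82471.089519.
Apply the 11% decrease: 82471.089519 × 0.89 = 73399.26967191 ≈ 73399.

73399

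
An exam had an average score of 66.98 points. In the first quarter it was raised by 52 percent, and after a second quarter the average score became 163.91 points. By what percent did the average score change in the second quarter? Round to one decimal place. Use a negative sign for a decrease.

After the first quarter: 66.98 × 1.52 = 101.8096.
Second-quarter multiplier: 163.91 ÷ 101.8096 ≈ 1.60997.
That is a change of 61.0%.

61.0%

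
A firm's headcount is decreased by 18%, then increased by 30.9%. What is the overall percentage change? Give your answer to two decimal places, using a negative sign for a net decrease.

7.34%

The combined multiplier is 0.82 × 1.309 = 1.07338.
That corresponds to an increase of 7.34%.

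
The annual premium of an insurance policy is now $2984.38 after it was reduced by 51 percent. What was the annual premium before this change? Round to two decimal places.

The overall multiplier applied was 0.49.
So the original annual premium was $2984.38 ÷ 0.49 ≈ $6090.57.

$6090.57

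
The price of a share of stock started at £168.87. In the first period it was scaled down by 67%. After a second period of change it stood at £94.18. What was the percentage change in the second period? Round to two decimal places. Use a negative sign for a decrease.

After the first period: £168.87 × 0.33 = £55.7271.
Second-period multiplier: £94.18 ÷ £55.7271 ≈ 1.690022.
That is a change of 69.00%.

69.00%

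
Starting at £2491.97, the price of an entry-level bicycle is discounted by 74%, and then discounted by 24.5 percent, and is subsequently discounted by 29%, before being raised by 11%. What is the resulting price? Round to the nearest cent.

£385.52

74% decrease: £2491.97 × 0.26 = £647.9122.
Apply the 24.5% decrease: £647.9122 × 0.755 = £489.173711.
29% decrease: £489.173711 × 0.71 = £347.31333481.
Apply the 11% increase: £347.31333481 × 1.11 = £385.5178016391 ≈ £385.52.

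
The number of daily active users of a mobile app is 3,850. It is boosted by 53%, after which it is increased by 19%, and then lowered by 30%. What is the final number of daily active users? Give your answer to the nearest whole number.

4,907

Each change multiplies by a factor: 1.53 × 1.19 × 0.7 = 1.27449.
3,850 × 1.27449 = 4906.7865 ≈ 4,907.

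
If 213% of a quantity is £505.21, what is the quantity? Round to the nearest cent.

£237.19

£505.21 ÷ 2.13 ≈ £237.19.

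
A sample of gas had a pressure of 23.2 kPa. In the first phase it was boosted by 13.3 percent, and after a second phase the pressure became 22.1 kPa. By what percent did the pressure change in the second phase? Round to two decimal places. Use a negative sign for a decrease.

-15.92%

After the first phase: 23.2 × 1.133 = 26.2856.
Second-phase multiplier: 22.1 ÷ 26.2856 ≈ 0.840765.
That is a change of -15.92%.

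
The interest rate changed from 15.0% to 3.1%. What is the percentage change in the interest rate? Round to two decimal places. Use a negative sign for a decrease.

The change is 3.1 − 15.0 = -11.9 percentage points.
Relative to the original 15.0%, that is -11.9 ÷ 15.0 ≈ -79.33%.

-79.33%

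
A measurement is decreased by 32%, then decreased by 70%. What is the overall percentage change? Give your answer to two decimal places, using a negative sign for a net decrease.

-79.60%

The combined multiplier is 0.68 × 0.3 = 0.204.
That corresponds to a decrease of 79.60%.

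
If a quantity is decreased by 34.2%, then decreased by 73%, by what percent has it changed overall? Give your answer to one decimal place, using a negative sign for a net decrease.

-82.2%

A 34.2% decrease multiplies by 0.658.
Then a 73% decrease: 0.658 × 0.27 = 0.17766.
Overall factor 0.17766, i.e. -82.2%.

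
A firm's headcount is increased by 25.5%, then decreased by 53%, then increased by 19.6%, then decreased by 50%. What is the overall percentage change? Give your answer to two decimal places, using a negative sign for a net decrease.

The combined multiplier is 1.255 × 0.47 × 1.196 × 0.5 = 0.3527303.
That corresponds to a decrease of 64.73%.

-64.73%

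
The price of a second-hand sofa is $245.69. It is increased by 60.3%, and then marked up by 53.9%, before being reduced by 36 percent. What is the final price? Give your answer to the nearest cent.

Each change multiplies by a factor: 1.603 × 1.539 × 0.64 = 1.57889088.
$245.69 × 1.57889088 = $387.9177003072 ≈ $387.92.

$387.92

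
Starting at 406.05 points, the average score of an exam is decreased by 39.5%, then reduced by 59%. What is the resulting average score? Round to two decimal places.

39.5% decrease: 406.05 × 0.605 = 245.66025.
Apply the 59% decrease: 245.66025 × 0.41 = 100.7207025 ≈ 100.72.

100.72 points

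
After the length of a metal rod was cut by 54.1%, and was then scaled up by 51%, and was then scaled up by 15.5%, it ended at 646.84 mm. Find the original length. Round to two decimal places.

The overall multiplier applied was 0.459 × 1.51 × 1.155 = 0.80051895.
So the original length was 646.84 ÷ 0.80051895 ≈ 808.03 mm.

808.03 mm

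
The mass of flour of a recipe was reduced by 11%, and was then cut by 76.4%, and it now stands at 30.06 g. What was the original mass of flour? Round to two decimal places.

143.12 g

Undoing the 76.4% decrease: 30.06 ÷ 0.236 ≈ 127.372881.
Undoing the 11% decrease: 127.372881 ÷ 0.89 ≈ 143.12 g.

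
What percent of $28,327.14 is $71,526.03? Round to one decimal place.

$71,526.03 ÷ $28,327.14 ≈ 252.5%.

252.5%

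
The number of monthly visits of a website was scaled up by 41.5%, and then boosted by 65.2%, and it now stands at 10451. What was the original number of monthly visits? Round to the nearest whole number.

Undoing the 65.2% increase: 10451 ÷ 1.652 ≈ 6326.271186.
Undoing the 41.5% increase: 6326.271186 ÷ 1.415 ≈ 4471.

4471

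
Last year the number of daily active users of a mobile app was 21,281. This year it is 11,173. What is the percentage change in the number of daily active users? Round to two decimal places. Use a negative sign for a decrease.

-47.50%

Change: 11,173 − 21,281 = -10,108.
Relative to the original: -10,108 ÷ 21,281 ≈ -47.50%.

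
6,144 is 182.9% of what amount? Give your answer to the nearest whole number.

3,359

6,144 ÷ 1.829 ≈ 3,359.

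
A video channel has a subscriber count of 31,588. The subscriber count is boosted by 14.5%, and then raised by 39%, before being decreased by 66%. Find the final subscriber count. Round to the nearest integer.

Each change multiplies by a factor: 1.145 × 1.39 × 0.34 = 0.541127.
31,588 × 0.541127 = 17093.119676 ≈ 17,093.

17,093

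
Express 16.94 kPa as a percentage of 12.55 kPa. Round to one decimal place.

16.94 kPa ÷ 12.55 kPa ≈ 135.0%.

135.0%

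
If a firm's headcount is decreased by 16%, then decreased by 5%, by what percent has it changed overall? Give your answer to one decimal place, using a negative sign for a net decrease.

-20.2%

A 16% decrease multiplies by 0.84.
Then a 5% decrease: 0.84 × 0.95 = 0.798.
Overall factor 0.798, i.e. -20.2%.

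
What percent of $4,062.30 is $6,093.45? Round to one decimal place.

$6,093.45 ÷ $4,062.30 = 150.0%.

150.0%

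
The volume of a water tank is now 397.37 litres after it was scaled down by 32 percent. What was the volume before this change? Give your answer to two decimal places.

The overall multiplier applied was 0.68.
So the original volume was 397.37 ÷ 0.68 ≈ 584.37 litres.

584.37 litres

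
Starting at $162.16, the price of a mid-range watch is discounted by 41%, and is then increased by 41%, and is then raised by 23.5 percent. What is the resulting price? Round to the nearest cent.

Apply the 41% decrease: $162.16 × 0.59 = $95.6744.
After the 41% increase: $95.6744 × 1.41 = $134.900904.
23.5% increase: $134.900904 × 1.235 = $166.60261644 ≈ $166.60.

$166.60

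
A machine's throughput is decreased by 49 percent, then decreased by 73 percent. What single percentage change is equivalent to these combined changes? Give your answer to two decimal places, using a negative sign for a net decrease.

-86.23%

The combined multiplier is 0.51 × 0.27 = 0.1377.
That corresponds to a decrease of 86.23%.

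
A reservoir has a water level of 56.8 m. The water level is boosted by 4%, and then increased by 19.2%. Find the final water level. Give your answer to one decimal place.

4% increase: 56.8 × 1.04 = 59.072.
Apply the 19.2% increase: 59.072 × 1.192 = 70.413824 ≈ 70.4.

70.4 m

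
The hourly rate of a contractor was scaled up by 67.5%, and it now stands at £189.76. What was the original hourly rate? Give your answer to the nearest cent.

£113.29

The overall multiplier applied was 1.675.
So the original hourly rate was £189.76 ÷ 1.675 ≈ £113.29.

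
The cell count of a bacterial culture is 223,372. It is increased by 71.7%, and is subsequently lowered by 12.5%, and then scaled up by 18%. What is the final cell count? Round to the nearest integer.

395,994

After the 71.7% increase: 223,372 × 1.717 = 383529.724.
12.5% decrease: 383529.724 × 0.875 = 335588.5085.
Apply the 18% increase: 335588.5085 × 1.18 = 395994.44003 ≈ 395,994.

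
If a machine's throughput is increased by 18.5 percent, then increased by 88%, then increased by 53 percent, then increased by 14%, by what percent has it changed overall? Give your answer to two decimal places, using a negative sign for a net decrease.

An 18.5% increase multiplies by 1.185.
Then an 88% increase: 1.185 × 1.88 = 2.2278.
Then a 53% increase: 2.2278 × 1.53 = 3.408534.
Then a 14% increase: 3.408534 × 1.14 = 3.88572876.
Overall factor 3.88572876, i.e. 288.57%.

288.57%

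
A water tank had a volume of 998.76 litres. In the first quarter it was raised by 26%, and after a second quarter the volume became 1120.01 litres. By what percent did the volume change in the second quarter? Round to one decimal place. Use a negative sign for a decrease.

-11.0%

After the first quarter: 998.76 × 1.26 = 1258.4376.
Second-quarter multiplier: 1120.01 ÷ 1258.4376 ≈ 0.89.
That is a change of -11.0%.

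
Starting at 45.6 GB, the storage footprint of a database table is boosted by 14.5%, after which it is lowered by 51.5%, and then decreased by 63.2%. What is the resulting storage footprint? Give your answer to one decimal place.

14.5% increase: 45.6 × 1.145 = 52.212.
51.5% decrease: 52.212 × 0.485 = 25.32282.
Apply the 63.2% decrease: 25.32282 × 0.368 = 9.31879776 ≈ 9.3.

9.3 GB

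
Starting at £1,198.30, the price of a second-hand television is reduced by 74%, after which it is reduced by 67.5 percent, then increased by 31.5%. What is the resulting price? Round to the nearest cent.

£133.15

Each change multiplies by a factor: 0.26 × 0.325 × 1.315 = 0.1111175.
£1,198.30 × 0.1111175 = £133.15210025 ≈ £133.15.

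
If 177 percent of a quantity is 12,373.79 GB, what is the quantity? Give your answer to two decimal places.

12,373.79 GB ÷ 1.77 ≈ 6,990.84 GB.

6,990.84 GB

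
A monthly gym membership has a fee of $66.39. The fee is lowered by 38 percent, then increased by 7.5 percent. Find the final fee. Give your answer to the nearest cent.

$44.25

38% decrease: $66.39 × 0.62 = $41.1618.
7.5% increase: $41.1618 × 1.075 = $44.248935 ≈ $44.25.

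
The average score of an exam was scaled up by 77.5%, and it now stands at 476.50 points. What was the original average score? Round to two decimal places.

268.45 points

The overall multiplier applied was 1.775.
So the original average score was 476.50 ÷ 1.775 ≈ 268.45 points.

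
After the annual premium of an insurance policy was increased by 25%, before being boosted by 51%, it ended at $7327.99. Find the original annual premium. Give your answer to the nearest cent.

The overall multiplier applied was 1.25 × 1.51 = 1.8875.
So the original annual premium was $7327.99 ÷ 1.8875 ≈ $3882.38.

$3882.38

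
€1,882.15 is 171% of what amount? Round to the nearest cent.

€1,100.67

€1,882.15 ÷ 1.71 ≈ €1,100.67.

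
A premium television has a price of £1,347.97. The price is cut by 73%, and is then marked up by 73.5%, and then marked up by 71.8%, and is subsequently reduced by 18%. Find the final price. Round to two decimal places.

Each change multiplies by a factor: 0.27 × 1.735 × 1.718 × 0.82 = 0.659933622.
£1,347.97 × 0.659933622 = £889.57072444734 ≈ £889.57.

£889.57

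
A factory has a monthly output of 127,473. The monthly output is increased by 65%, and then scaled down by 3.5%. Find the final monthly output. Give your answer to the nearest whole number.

202,969

After the 65% increase: 127,473 × 1.65 = 210330.45.
Apply the 3.5% decrease: 210330.45 × 0.965 = 202968.88425 ≈ 202,969.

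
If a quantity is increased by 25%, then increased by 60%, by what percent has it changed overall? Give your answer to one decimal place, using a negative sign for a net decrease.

100.0%

The combined multiplier is 1.25 × 1.6 = 2.
That corresponds to an increase of 100.0%.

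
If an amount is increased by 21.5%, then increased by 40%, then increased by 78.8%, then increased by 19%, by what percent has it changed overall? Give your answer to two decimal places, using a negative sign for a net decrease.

A 21.5% increase multiplies by 1.215.
Then a 40% increase: 1.215 × 1.4 = 1.701.
Then a 78.8% increase: 1.701 × 1.788 = 3.041388.
Then a 19% increase: 3.041388 × 1.19 = 3.61925172.
Overall factor 3.61925172, i.e. 261.93%.

261.93%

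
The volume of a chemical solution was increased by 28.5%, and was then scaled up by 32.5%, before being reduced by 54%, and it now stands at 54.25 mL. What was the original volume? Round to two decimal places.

The overall multiplier applied was 1.285 × 1.325 × 0.46 = 0.7832075.
So the original volume was 54.25 ÷ 0.7832075 ≈ 69.27 mL.

69.27 mL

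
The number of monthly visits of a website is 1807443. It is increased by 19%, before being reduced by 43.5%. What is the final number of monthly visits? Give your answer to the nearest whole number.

Each change multiplies by a factor: 1.19 × 0.565 = 0.67235.
1807443 × 0.67235 = 1215234.30105 ≈ 1215234.

1215234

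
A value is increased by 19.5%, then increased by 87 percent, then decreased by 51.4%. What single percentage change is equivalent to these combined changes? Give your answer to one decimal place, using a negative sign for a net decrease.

8.6%

A 19.5% increase multiplies by 1.195.
Then an 87% increase: 1.195 × 1.87 = 2.23465.
Then a 51.4% decrease: 2.23465 × 0.486 = 1.0860399.
Overall factor 1.0860399, i.e. 8.6%.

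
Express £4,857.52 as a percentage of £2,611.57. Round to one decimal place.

186.0%

£4,857.52 ÷ £2,611.57 ≈ 186.0%.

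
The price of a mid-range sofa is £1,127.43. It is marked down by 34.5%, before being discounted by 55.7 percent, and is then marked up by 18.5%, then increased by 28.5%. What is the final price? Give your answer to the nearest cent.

£498.15

34.5% decrease: £1,127.43 × 0.655 = £738.46665.
After the 55.7% decrease: £738.46665 × 0.443 = £327.14072595.
After the 18.5% increase: £327.14072595 × 1.185 = £387.66176025075.
After the 28.5% increase: £387.66176025075 × 1.285 = £498.14536192221375 ≈ £498.15.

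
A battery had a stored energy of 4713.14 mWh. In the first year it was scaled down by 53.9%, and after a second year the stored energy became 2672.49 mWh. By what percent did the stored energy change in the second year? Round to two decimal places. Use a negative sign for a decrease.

23.00%

After the first year: 4713.14 × 0.461 = 2172.75754.
Second-year multiplier: 2672.49 ÷ 2172.75754 ≈ 1.229999.
That is a change of 23.00%.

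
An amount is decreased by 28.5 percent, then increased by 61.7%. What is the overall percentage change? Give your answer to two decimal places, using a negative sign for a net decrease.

15.62%

A 28.5% decrease multiplies by 0.715.
Then a 61.7% increase: 0.715 × 1.617 = 1.156155.
Overall factor 1.156155, i.e. 15.62%.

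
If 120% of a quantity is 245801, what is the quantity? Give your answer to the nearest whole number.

204834

245801 ÷ 1.2 ≈ 204834.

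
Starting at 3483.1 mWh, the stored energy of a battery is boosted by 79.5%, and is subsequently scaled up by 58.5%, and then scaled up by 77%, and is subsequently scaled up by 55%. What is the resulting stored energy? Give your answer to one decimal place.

27187.2 mWh

Each change multiplies by a factor: 1.795 × 1.585 × 1.77 × 1.55 = 7.8054632625.
3483.1 × 7.8054632625 = 27187.20908961375 ≈ 27187.2.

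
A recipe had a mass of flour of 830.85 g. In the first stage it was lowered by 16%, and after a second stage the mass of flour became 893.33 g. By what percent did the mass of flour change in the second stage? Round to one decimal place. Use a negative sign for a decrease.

28.0%

After the first stage: 830.85 × 0.84 = 697.914.
Second-stage multiplier: 893.33 ÷ 697.914 ≈ 1.28.
That is a change of 28.0%.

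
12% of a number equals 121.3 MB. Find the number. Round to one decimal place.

121.3 MB ÷ 0.12 ≈ 1,010.8 MB.

1,010.8 MB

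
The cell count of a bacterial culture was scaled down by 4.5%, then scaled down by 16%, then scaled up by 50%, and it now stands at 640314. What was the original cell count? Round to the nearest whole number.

The overall multiplier applied was 0.955 × 0.84 × 1.5 = 1.2033.
So the original cell count was 640314 ÷ 1.2033 ≈ 532132.

532132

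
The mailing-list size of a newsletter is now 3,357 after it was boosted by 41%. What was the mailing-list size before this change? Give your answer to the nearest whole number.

The overall multiplier applied was 1.41.
So the original mailing-list size was 3,357 ÷ 1.41 ≈ 2,381.

2,381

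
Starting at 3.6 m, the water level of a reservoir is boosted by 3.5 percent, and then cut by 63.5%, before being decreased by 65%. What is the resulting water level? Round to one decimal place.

0.5 m

After the 3.5% increase: 3.6 × 1.035 = 3.726.
63.5% decrease: 3.726 × 0.365 = 1.35999.
Apply the 65% decrease: 1.35999 × 0.35 = 0.4759965 ≈ 0.5.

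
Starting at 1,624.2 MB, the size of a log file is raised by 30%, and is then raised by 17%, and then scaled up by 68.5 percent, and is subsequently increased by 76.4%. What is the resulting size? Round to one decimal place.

Each change multiplies by a factor: 1.3 × 1.17 × 1.685 × 1.764 = 4.52092914.
1,624.2 × 4.52092914 = 7342.893109188 ≈ 7,342.9.

7,342.9 MB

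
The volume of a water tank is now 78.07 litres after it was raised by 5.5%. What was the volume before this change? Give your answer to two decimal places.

74.00 litres

The overall multiplier applied was 1.055.
So the original volume was 78.07 ÷ 1.055 = 74.00 litres.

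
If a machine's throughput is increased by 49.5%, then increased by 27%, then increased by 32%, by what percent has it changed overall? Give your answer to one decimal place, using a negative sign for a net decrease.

A 49.5% increase multiplies by 1.495.
Then a 27% increase: 1.495 × 1.27 = 1.89865.
Then a 32% increase: 1.89865 × 1.32 = 2.506218.
Overall factor 2.506218, i.e. 150.6%.

150.6%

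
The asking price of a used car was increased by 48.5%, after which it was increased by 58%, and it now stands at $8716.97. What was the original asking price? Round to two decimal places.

Undoing the 58% increase: $8716.97 ÷ 1.58 ≈ $5517.06962.
Undoing the 48.5% increase: $5517.06962 ÷ 1.485 ≈ $3715.20.

$3715.20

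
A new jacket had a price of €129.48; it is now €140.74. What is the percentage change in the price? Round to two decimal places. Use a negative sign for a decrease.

Change: €140.74 − €129.48 = €11.26.
Relative to the original: €11.26 ÷ €129.48 ≈ 8.70%.

8.70%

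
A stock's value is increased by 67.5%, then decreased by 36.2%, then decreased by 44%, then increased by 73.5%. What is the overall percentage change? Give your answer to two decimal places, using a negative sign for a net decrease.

A 67.5% increase multiplies by 1.675.
Then a 36.2% decrease: 1.675 × 0.638 = 1.06865.
Then a 44% decrease: 1.06865 × 0.56 = 0.598444.
Then a 73.5% increase: 0.598444 × 1.735 = 1.03830034.
Overall factor 1.03830034, i.e. 3.83%.

3.83%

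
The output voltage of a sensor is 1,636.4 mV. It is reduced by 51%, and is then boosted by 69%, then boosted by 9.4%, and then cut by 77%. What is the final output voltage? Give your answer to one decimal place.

Each change multiplies by a factor: 0.49 × 1.69 × 1.094 × 0.23 = 0.208366522.
1,636.4 × 0.208366522 = 340.9709766008 ≈ 341.0.

341.0 mV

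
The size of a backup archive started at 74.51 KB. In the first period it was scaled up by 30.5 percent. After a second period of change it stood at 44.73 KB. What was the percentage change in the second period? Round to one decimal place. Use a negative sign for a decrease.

-54.0%

After the first period: 74.51 × 1.305 = 97.23555.
Second-period multiplier: 44.73 ÷ 97.23555 ≈ 0.46002.
That is a change of -54.0%.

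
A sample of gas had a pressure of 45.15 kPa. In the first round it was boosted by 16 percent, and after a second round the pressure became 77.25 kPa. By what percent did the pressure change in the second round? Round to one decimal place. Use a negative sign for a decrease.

After the first round: 45.15 × 1.16 = 52.374.
Second-round multiplier: 77.25 ÷ 52.374 ≈ 1.47497.
That is a change of 47.5%.

47.5%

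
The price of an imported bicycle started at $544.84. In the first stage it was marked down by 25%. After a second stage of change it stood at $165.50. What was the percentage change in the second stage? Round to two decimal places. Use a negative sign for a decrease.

After the first stage: $544.84 × 0.75 = $408.63.
Second-stage multiplier: $165.50 ÷ $408.63 ≈ 0.405012.
That is a change of -59.50%.

-59.50%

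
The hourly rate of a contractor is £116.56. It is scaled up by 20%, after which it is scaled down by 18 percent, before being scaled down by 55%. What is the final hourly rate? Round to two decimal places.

£51.61

20% increase: £116.56 × 1.2 = £139.872.
Apply the 18% decrease: £139.872 × 0.82 = £114.69504.
After the 55% decrease: £114.69504 × 0.45 = £51.612768 ≈ £51.61.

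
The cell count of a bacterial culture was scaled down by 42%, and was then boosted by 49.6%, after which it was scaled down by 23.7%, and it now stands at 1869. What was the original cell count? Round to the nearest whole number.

2823

Undoing the 23.7% decrease: 1869 ÷ 0.763 ≈ 2449.541284.
Undoing the 49.6% increase: 2449.541284 ÷ 1.496 ≈ 1637.393906.
Undoing the 42% decrease: 1637.393906 ÷ 0.58 ≈ 2823.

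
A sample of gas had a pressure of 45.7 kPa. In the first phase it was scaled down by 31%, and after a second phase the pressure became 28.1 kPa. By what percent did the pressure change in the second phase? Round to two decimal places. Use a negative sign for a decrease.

After the first phase: 45.7 × 0.69 = 31.533.
Second-phase multiplier: 28.1 ÷ 31.533 ≈ 0.89113.
That is a change of -10.89%.

-10.89%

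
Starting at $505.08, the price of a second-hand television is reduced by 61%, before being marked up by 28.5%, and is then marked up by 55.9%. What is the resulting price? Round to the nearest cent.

Apply the 61% decrease: $505.08 × 0.39 = $196.9812.
Apply the 28.5% increase: $196.9812 × 1.285 = $253.120842.
55.9% increase: $253.120842 × 1.559 = $394.615392678 ≈ $394.62.

$394.62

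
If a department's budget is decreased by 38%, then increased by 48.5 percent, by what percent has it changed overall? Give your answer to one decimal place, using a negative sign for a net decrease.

A 38% decrease multiplies by 0.62.
Then a 48.5% increase: 0.62 × 1.485 = 0.9207.
Overall factor 0.9207, i.e. -7.9%.

-7.9%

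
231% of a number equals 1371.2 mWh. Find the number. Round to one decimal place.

593.6 mWh

1371.2 mWh ÷ 2.31 ≈ 593.6 mWh.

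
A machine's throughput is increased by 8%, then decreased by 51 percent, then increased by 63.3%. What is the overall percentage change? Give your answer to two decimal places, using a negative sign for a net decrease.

-13.58%

The combined multiplier is 1.08 × 0.49 × 1.633 = 0.8641836.
That corresponds to a decrease of 13.58%.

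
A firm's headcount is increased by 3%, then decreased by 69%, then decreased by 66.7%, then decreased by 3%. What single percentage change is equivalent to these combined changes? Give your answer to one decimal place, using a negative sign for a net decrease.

The combined multiplier is 1.03 × 0.31 × 0.333 × 0.97 = 0.103137093.
That corresponds to a decrease of 89.7%.

-89.7%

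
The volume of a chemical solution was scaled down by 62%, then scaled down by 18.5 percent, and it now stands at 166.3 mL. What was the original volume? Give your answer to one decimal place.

537.0 mL

The overall multiplier applied was 0.38 × 0.815 = 0.3097.
So the original volume was 166.3 ÷ 0.3097 ≈ 537.0 mL.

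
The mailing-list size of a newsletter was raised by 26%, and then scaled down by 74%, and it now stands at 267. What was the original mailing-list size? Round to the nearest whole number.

The overall multiplier applied was 1.26 × 0.26 = 0.3276.
So the original mailing-list size was 267 ÷ 0.3276 ≈ 815.

815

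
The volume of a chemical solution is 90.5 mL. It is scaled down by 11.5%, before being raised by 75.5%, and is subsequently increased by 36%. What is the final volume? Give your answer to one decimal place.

11.5% decrease: 90.5 × 0.885 = 80.0925.
75.5% increase: 80.0925 × 1.755 = 140.5623375.
Apply the 36% increase: 140.5623375 × 1.36 = 191.164779 ≈ 191.2.

191.2 mL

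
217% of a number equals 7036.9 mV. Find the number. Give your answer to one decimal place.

3242.8 mV

7036.9 mV ÷ 2.17 ≈ 3242.8 mV.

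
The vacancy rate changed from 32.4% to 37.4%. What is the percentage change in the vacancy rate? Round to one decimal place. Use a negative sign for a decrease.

The change is 37.4 − 32.4 = 5.0 percentage points.
Relative to the original 32.4%, that is 5.0 ÷ 32.4 ≈ 15.4%.

15.4%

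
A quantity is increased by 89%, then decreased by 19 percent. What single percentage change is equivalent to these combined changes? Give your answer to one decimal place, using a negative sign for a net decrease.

The combined multiplier is 1.89 × 0.81 = 1.5309.
That corresponds to an increase of 53.1%.

53.1%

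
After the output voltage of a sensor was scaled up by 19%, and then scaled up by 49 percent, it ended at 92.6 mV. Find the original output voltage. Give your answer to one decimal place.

52.2 mV

The overall multiplier applied was 1.19 × 1.49 = 1.7731.
So the original output voltage was 92.6 ÷ 1.7731 ≈ 52.2 mV.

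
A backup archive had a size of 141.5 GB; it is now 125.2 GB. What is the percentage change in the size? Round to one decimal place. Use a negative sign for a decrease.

Change: 125.2 − 141.5 = -16.3.
Relative to the original: -16.3 ÷ 141.5 ≈ -11.5%.

-11.5%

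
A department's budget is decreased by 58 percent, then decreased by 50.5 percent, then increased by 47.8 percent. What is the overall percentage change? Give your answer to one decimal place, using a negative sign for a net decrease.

-69.3%

A 58% decrease multiplies by 0.42.
Then a 50.5% decrease: 0.42 × 0.495 = 0.2079.
Then a 47.8% increase: 0.2079 × 1.478 = 0.3072762.
Overall factor 0.3072762, i.e. -69.3%.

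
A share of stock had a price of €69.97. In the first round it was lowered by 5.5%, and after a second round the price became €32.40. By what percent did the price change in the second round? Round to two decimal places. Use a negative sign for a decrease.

-51.00%

After the first round: €69.97 × 0.945 = €66.12165.
Second-round multiplier: €32.40 ÷ €66.12165 ≈ 0.490006.
That is a change of -51.00%.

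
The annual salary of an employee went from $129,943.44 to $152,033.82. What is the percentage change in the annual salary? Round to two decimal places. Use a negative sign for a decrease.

Change: $152,033.82 − $129,943.44 = $22,090.38.
Relative to the original: $22,090.38 ÷ $129,943.44 ≈ 17.00%.

17.00%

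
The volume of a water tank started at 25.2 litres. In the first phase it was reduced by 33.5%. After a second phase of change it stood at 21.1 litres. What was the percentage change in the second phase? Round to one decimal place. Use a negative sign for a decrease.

After the first phase: 25.2 × 0.665 = 16.758.
Second-phase multiplier: 21.1 ÷ 16.758 ≈ 1.2591.
That is a change of 25.9%.

25.9%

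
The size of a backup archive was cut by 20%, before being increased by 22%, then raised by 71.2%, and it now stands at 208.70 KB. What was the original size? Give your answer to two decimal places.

The overall multiplier applied was 0.8 × 1.22 × 1.712 = 1.670912.
So the original size was 208.70 ÷ 1.670912 ≈ 124.90 KB.

124.90 KB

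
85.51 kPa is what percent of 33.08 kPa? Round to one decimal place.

85.51 kPa ÷ 33.08 kPa ≈ 258.5%.

258.5%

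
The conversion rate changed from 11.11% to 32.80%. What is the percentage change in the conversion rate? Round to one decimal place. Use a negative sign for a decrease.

195.2%

The change is 32.80 − 11.11 = 21.69 percentage points.
Relative to the original 11.11%, that is 21.69 ÷ 11.11 ≈ 195.2%.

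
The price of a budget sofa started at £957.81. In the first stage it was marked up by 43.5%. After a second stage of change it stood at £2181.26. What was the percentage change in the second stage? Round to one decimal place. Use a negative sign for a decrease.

After the first stage: £957.81 × 1.435 = £1374.45735.
Second-stage multiplier: £2181.26 ÷ £1374.45735 ≈ 1.587.
That is a change of 58.7%.

58.7%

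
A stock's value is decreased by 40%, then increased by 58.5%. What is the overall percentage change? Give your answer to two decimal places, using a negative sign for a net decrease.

-4.90%

The combined multiplier is 0.6 × 1.585 = 0.951.
That corresponds to a decrease of 4.90%.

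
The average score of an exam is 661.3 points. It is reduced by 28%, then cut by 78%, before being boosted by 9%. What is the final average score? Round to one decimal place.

114.2 points

After the 28% decrease: 661.3 × 0.72 = 476.136.
After the 78% decrease: 476.136 × 0.22 = 104.74992.
9% increase: 104.74992 × 1.09 = 114.1774128 ≈ 114.2.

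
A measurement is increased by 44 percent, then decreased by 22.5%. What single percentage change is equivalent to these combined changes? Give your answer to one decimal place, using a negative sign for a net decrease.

11.6%

A 44% increase multiplies by 1.44.
Then a 22.5% decrease: 1.44 × 0.775 = 1.116.
Overall factor 1.116, i.e. 11.6%.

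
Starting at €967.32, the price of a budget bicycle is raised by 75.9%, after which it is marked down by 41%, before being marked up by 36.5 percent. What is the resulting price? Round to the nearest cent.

€1370.32

Each change multiplies by a factor: 1.759 × 0.59 × 1.365 = 1.41661065.
€967.32 × 1.41661065 = €1370.315813958 ≈ €1370.32.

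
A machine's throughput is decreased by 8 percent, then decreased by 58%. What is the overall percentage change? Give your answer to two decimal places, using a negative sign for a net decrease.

The combined multiplier is 0.92 × 0.42 = 0.3864.
That corresponds to a decrease of 61.36%.

-61.36%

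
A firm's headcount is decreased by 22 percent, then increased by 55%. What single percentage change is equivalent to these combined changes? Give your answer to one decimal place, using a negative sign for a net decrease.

20.9%

A 22% decrease multiplies by 0.78.
Then a 55% increase: 0.78 × 1.55 = 1.209.
Overall factor 1.209, i.e. 20.9%.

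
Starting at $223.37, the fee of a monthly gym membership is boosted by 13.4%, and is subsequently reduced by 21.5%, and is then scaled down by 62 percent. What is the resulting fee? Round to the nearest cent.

Each change multiplies by a factor: 1.134 × 0.785 × 0.38 = 0.3382722.
$223.37 × 0.3382722 = $75.559861314 ≈ $75.56.

$75.56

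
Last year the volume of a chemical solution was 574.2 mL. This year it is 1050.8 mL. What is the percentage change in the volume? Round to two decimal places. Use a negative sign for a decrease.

83.00%

Change: 1050.8 − 574.2 = 476.6.
Relative to the original: 476.6 ÷ 574.2 ≈ 83.00%.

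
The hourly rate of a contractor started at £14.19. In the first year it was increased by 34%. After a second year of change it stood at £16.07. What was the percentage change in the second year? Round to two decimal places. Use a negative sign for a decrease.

After the first year: £14.19 × 1.34 = £19.0146.
Second-year multiplier: £16.07 ÷ £19.0146 ≈ 0.84514.
That is a change of -15.49%.

-15.49%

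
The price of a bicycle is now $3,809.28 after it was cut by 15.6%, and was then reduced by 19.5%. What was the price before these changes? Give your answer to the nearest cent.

$5,606.66

The overall multiplier applied was 0.844 × 0.805 = 0.67942.
So the original price was $3,809.28 ÷ 0.67942 ≈ $5,606.66.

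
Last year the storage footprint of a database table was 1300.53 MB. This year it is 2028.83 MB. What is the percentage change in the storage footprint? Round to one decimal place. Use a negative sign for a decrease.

Change: 2028.83 − 1300.53 = 728.30.
Relative to the original: 728.30 ÷ 1300.53 ≈ 56.0%.

56.0%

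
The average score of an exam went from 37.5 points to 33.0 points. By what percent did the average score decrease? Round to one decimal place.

Change: 33.0 − 37.5 = -4.5.
Relative to the original: -4.5 ÷ 37.5 = -12.0%.
So the average score decreased by 12.0%.

12.0%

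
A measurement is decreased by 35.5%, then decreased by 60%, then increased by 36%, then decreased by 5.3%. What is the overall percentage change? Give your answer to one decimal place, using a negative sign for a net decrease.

-66.8%

The combined multiplier is 0.645 × 0.4 × 1.36 × 0.947 = 0.33228336.
That corresponds to a decrease of 66.8%.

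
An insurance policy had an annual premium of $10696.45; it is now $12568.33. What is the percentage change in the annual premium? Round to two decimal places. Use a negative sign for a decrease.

17.50%

Change: $12568.33 − $10696.45 = $1871.88.
Relative to the original: $1871.88 ÷ $10696.45 ≈ 17.50%.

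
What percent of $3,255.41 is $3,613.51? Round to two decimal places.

111.00%

$3,613.51 ÷ $3,255.41 ≈ 111.00%.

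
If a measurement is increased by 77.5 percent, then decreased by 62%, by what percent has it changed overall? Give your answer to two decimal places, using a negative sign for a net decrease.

-32.55%

A 77.5% increase multiplies by 1.775.
Then a 62% decrease: 1.775 × 0.38 = 0.6745.
Overall factor 0.6745, i.e. -32.55%.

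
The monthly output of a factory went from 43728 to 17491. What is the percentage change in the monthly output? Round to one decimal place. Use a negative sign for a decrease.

Change: 17491 − 43728 = -26237.
Relative to the original: -26237 ÷ 43728 ≈ -60.0%.

-60.0%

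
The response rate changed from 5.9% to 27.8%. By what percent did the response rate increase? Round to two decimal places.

371.19%

The change is 27.8 − 5.9 = 21.9 percentage points.
Relative to the original 5.9%, that is 21.9 ÷ 5.9 ≈ 371.19%.
So the response rate rose by 371.19%.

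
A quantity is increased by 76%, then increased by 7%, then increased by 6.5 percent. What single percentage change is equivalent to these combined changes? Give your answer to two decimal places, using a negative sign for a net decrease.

100.56%

A 76% increase multiplies by 1.76.
Then a 7% increase: 1.76 × 1.07 = 1.8832.
Then a 6.5% increase: 1.8832 × 1.065 = 2.005608.
Overall factor 2.005608, i.e. 100.56%.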